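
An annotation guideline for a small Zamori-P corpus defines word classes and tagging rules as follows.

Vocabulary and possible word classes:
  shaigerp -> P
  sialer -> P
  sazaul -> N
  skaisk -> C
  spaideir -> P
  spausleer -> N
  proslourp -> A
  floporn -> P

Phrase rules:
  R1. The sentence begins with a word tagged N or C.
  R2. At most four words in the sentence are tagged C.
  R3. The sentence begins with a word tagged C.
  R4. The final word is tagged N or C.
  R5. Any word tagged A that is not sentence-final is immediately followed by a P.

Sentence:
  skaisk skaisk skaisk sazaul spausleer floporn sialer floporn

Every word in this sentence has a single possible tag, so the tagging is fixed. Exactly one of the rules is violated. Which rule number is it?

Fixed tagging: C C C N N P P P.
Checking each rule: R1 ✓, R2 ✓, R3 ✓, R4 ✗, R5 ✓.
Only rule 4 fails.

4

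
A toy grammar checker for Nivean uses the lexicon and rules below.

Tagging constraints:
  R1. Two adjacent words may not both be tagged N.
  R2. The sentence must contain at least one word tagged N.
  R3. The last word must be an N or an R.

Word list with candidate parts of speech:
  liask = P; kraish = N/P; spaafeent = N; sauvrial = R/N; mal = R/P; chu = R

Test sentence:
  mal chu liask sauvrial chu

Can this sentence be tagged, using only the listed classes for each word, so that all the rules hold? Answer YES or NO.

Candidates per position — 1:mal {R,P}; 2:chu {R}; 3:liask {P}; 4:sauvrial {R,N}; 5:chu {R}.
One satisfying assignment: P R P N R.
Rule-by-rule: rule 1 holds; rule 2 holds; rule 3 holds.

YES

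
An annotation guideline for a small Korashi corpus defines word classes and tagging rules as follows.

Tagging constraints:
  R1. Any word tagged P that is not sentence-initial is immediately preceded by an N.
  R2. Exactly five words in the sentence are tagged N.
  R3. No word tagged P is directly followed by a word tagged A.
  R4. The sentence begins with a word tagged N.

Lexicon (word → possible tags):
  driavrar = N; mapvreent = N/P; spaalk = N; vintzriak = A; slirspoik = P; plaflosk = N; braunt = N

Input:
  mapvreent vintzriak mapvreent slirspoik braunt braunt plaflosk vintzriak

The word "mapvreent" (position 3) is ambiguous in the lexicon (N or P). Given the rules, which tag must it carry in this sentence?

Candidates per position — 1:mapvreent {N,P}; 2:vintzriak {A}; 3:mapvreent {N,P}; 4:slirspoik {P}; 5:braunt {N}; 6:braunt {N}; 7:plaflosk {N}; 8:vintzriak {A}.
If word 1 were P, no tagging could satisfy rule 2; so word 1 is N.
If word 3 were P, no tagging could satisfy rule 1; so word 3 is N.
So the tagging must be: N A N P N N N A.
Rule-by-rule: rule 1 ok; rule 2 ok; rule 3 ok; rule 4 ok.

N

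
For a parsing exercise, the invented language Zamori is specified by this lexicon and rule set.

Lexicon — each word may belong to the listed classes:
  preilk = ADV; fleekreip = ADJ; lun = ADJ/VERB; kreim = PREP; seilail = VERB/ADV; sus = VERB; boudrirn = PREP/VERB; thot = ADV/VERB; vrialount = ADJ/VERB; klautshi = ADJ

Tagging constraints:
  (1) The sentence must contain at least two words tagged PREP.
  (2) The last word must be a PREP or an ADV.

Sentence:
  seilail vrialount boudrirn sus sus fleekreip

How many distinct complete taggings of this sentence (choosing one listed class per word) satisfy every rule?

0

Candidates per position — 1:seilail {VERB,ADV}; 2:vrialount {ADJ,VERB}; 3:boudrirn {PREP,VERB}; 4:sus {VERB}; 5:sus {VERB}; 6:fleekreip {ADJ}.
There are 8 candidate sequences in total.
Rule 1 cannot be satisfied by any choice of tags from the lexicon.
So there is no consistent tagging.
Count = 0.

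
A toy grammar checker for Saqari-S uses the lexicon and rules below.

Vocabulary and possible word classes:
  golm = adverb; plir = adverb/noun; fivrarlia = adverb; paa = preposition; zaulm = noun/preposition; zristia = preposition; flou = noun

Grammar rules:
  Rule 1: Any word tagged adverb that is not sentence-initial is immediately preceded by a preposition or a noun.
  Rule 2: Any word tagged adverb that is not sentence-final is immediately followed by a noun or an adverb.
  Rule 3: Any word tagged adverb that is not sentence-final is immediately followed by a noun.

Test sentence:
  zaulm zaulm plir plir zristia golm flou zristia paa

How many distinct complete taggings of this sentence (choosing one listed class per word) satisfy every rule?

8

Candidates per position — 1:zaulm {noun,preposition}; 2:zaulm {noun,preposition}; 3:plir {adverb,noun}; 4:plir {adverb,noun}; 5:zristia {preposition}; 6:golm {adverb}; 7:flou {noun}; 8:zristia {preposition}; 9:paa {preposition}.
There are 16 candidate sequences in total.
Checking each against the rules leaves 8 sequences.
Count = 8.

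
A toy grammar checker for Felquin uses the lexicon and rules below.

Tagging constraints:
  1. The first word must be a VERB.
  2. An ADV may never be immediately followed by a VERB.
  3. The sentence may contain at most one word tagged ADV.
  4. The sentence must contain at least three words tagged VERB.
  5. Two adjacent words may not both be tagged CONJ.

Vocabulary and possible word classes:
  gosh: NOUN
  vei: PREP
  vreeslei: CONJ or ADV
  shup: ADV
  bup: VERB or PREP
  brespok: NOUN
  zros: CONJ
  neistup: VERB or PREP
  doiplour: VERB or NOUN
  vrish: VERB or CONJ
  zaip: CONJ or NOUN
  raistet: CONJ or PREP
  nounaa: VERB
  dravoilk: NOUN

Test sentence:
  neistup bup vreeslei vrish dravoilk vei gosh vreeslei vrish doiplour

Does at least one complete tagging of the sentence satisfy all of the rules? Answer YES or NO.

Candidates per position — 1:neistup {VERB,PREP}; 2:bup {VERB,PREP}; 3:vreeslei {CONJ,ADV}; 4:vrish {VERB,CONJ}; 5:dravoilk {NOUN}; 6:vei {PREP}; 7:gosh {NOUN}; 8:vreeslei {CONJ,ADV}; 9:vrish {VERB,CONJ}; 10:doiplour {VERB,NOUN}.
One satisfying assignment: VERB VERB CONJ VERB NOUN PREP NOUN CONJ VERB VERB.
Checking: rule 1 holds; rule 2 holds; rule 3 holds; rule 4 holds; rule 5 holds.

YES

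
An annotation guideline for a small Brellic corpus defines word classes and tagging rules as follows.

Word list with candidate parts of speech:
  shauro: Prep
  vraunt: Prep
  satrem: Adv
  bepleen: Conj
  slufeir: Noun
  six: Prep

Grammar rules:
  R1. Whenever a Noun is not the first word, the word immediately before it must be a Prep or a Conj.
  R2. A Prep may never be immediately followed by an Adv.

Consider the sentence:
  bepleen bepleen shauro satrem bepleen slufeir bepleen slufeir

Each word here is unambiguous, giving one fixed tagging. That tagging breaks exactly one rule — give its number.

2

Fixed tagging: Conj Conj Prep Adv Conj Noun Conj Noun.
Rule check: R1 holds, R2 violated.
Only rule 2 fails.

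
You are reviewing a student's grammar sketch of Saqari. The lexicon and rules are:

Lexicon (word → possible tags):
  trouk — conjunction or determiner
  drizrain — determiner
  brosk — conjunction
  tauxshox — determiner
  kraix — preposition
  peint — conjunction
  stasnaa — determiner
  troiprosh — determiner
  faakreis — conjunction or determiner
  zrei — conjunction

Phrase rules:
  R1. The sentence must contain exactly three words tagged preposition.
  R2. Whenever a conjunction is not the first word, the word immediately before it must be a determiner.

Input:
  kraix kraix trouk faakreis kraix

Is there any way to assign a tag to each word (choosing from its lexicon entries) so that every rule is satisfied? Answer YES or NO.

YES

Candidates per position — 1:kraix {preposition}; 2:kraix {preposition}; 3:trouk {conjunction,determiner}; 4:faakreis {conjunction,determiner}; 5:kraix {preposition}.
One satisfying assignment: preposition preposition determiner conjunction preposition.
Rule-by-rule: rule 1 ✓; rule 2 ✓.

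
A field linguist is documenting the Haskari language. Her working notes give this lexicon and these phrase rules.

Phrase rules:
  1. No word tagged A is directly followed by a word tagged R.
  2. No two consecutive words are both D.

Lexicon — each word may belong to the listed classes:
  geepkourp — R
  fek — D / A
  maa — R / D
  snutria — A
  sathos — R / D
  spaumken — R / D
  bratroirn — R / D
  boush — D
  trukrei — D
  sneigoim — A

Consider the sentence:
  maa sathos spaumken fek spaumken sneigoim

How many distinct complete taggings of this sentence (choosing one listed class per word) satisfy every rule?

Candidates per position — 1:maa {R,D}; 2:sathos {R,D}; 3:spaumken {R,D}; 4:fek {D,A}; 5:spaumken {R,D}; 6:sneigoim {A}.
There are 32 candidate sequences in total.
Checking each against the rules leaves 8 sequences.
Count = 8.

8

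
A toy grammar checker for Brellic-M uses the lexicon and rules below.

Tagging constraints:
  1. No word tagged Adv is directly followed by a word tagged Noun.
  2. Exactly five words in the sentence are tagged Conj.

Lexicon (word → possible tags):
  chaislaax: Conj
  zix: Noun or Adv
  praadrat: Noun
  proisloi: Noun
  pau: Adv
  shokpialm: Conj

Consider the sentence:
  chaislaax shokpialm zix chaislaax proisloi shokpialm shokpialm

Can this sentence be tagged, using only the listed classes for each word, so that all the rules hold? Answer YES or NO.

Candidates per position — 1:chaislaax {Conj}; 2:shokpialm {Conj}; 3:zix {Noun,Adv}; 4:chaislaax {Conj}; 5:proisloi {Noun}; 6:shokpialm {Conj}; 7:shokpialm {Conj}.
One satisfying assignment: Conj Conj Adv Conj Noun Conj Conj.
Rule-by-rule: rule 1 holds; rule 2 holds.

YES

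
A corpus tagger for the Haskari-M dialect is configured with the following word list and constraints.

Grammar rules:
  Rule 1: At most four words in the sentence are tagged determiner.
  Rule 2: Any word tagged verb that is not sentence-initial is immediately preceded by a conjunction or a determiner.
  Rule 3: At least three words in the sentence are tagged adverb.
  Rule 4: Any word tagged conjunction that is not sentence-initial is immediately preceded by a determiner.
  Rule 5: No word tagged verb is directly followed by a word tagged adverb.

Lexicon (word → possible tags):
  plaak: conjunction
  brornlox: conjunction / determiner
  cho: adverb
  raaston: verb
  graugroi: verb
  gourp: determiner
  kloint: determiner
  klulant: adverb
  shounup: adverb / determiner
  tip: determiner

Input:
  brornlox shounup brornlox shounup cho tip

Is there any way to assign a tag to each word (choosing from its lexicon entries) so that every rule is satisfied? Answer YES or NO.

YES

Candidates per position — 1:brornlox {conjunction,determiner}; 2:shounup {adverb,determiner}; 3:brornlox {conjunction,determiner}; 4:shounup {adverb,determiner}; 5:cho {adverb}; 6:tip {determiner}.
One satisfying assignment: determiner adverb determiner adverb adverb determiner.
Check: rule 1 ✓; rule 2 ✓; rule 3 ✓; rule 4 ✓; rule 5 ✓.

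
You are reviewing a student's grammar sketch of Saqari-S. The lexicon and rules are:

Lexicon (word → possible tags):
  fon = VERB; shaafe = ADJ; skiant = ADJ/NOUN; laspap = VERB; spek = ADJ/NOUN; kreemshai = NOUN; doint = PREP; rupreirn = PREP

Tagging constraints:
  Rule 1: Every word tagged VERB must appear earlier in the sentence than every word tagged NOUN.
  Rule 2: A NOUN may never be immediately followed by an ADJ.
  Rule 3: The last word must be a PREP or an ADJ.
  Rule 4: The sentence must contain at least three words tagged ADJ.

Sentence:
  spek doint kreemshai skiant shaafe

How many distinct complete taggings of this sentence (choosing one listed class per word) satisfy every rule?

0

Candidates per position — 1:spek {ADJ,NOUN}; 2:doint {PREP}; 3:kreemshai {NOUN}; 4:skiant {ADJ,NOUN}; 5:shaafe {ADJ}.
There are 4 candidate sequences in total.
Rule 2 cannot be satisfied by any choice of tags from the lexicon.
So there is no consistent tagging.
Count = 0.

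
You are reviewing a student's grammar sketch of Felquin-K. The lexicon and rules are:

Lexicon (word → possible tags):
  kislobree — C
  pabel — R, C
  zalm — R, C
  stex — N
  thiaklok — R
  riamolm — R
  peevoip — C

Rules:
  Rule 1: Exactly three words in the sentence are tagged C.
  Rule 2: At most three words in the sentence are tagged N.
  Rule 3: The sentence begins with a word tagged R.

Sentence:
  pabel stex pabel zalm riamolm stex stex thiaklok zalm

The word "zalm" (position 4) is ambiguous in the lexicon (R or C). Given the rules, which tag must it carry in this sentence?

C

Candidates per position — 1:pabel {R,C}; 2:stex {N}; 3:pabel {R,C}; 4:zalm {R,C}; 5:riamolm {R}; 6:stex {N}; 7:stex {N}; 8:thiaklok {R}; 9:zalm {R,C}.
Position 1: tagging it C would leave rule 3 unsatisfiable, so it must be R.
Position 3: tagging it R would leave rule 1 unsatisfiable, so it must be C.
Position 4: tagging it R would leave rule 1 unsatisfiable, so it must be C.
Position 9: tagging it R would leave rule 1 unsatisfiable, so it must be C.
That leaves exactly one tagging: R N C C R N N R C.
Rule-by-rule: rule 1 satisfied; rule 2 satisfied; rule 3 satisfied.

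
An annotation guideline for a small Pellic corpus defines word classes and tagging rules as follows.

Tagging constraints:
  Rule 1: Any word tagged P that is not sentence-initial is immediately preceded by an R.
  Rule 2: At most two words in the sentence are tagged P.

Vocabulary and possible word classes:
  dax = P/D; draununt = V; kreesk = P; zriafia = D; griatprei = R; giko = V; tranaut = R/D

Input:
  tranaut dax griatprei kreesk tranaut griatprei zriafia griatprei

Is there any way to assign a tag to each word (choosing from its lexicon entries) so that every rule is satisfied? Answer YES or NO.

Candidates per position — 1:tranaut {R,D}; 2:dax {P,D}; 3:griatprei {R}; 4:kreesk {P}; 5:tranaut {R,D}; 6:griatprei {R}; 7:zriafia {D}; 8:griatprei {R}.
One satisfying assignment: R P R P D R D R.
Check: rule 1 holds; rule 2 holds.

YES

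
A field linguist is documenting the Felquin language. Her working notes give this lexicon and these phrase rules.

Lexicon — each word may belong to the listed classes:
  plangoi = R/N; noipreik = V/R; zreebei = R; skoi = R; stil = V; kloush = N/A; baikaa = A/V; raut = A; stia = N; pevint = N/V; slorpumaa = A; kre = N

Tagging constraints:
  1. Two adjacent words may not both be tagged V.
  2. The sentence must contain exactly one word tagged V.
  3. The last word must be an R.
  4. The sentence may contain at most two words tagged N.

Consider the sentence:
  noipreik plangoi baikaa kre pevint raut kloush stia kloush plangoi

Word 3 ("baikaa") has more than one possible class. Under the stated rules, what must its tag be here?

Candidates per position — 1:noipreik {V,R}; 2:plangoi {R,N}; 3:baikaa {A,V}; 4:kre {N}; 5:pevint {N,V}; 6:raut {A}; 7:kloush {N,A}; 8:stia {N}; 9:kloush {N,A}; 10:plangoi {R,N}.
At position 2, choosing N makes rule 4 impossible to satisfy; hence R.
At position 5, choosing N makes rule 4 impossible to satisfy; hence V.
At position 7, choosing N makes rule 4 impossible to satisfy; hence A.
At position 9, choosing N makes rule 4 impossible to satisfy; hence A.
At position 10, choosing N makes rule 3 impossible to satisfy; hence R.
At position 1, choosing V makes rule 2 impossible to satisfy; hence R.
At position 3, choosing V makes rule 2 impossible to satisfy; hence A.
That leaves exactly one tagging: R R A N V A A N A R.
Verifying each rule — rule 1 holds; rule 2 holds; rule 3 holds; rule 4 holds.

A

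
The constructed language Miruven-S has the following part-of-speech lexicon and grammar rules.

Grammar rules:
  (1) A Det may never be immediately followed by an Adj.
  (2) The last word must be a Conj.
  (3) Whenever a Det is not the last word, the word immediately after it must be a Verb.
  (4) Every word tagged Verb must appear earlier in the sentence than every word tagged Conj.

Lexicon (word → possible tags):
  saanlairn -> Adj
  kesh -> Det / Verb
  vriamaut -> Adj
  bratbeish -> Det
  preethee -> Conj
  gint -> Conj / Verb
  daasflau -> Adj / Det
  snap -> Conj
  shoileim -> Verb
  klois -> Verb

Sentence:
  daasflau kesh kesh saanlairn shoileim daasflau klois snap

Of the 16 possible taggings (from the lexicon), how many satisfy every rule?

Candidates per position — 1:daasflau {Adj,Det}; 2:kesh {Det,Verb}; 3:kesh {Det,Verb}; 4:saanlairn {Adj}; 5:shoileim {Verb}; 6:daasflau {Adj,Det}; 7:klois {Verb}; 8:snap {Conj}.
There are 16 candidate sequences in total.
Checking each against the rules leaves 6 sequences.
Count = 6.

6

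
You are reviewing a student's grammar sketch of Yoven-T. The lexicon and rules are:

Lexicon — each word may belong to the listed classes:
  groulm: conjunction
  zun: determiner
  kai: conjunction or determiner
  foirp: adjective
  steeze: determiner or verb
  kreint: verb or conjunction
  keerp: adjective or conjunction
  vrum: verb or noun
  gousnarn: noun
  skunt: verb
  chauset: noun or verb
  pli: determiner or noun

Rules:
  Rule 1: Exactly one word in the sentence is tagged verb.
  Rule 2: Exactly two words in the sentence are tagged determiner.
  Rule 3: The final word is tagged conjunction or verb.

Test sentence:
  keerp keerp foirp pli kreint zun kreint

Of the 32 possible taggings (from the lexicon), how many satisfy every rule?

Candidates per position — 1:keerp {adjective,conjunction}; 2:keerp {adjective,conjunction}; 3:foirp {adjective}; 4:pli {determiner,noun}; 5:kreint {verb,conjunction}; 6:zun {determiner}; 7:kreint {verb,conjunction}.
There are 32 candidate sequences in total.
Checking each against the rules leaves 8 sequences.
Count = 8.

8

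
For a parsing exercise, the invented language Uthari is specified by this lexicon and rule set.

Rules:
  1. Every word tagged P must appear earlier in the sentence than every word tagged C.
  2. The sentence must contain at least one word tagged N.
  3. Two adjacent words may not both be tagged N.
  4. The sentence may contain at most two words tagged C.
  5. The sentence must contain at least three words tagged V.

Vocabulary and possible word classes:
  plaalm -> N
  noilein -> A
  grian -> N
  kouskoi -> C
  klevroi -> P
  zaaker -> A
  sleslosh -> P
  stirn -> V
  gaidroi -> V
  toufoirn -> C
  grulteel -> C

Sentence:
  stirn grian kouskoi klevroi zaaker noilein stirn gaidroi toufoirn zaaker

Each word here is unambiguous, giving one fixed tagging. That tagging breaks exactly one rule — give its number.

1

Fixed tagging: V N C P A A V V C A.
Applying the rules: R1 fails, R2 ok, R3 ok, R4 ok, R5 ok.
Only rule 1 fails.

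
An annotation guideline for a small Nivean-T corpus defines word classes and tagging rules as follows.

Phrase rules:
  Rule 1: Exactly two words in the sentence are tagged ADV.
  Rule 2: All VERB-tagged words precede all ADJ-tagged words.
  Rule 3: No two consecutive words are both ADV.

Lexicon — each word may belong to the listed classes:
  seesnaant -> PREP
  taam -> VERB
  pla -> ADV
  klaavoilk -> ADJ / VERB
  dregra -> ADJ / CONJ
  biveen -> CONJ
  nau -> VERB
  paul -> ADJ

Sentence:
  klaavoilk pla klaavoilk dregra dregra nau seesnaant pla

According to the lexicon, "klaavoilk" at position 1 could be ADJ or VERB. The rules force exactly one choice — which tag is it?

Candidates per position — 1:klaavoilk {ADJ,VERB}; 2:pla {ADV}; 3:klaavoilk {ADJ,VERB}; 4:dregra {ADJ,CONJ}; 5:dregra {ADJ,CONJ}; 6:nau {VERB}; 7:seesnaant {PREP}; 8:pla {ADV}.
Position 1: ADJ is ruled out by rule 2; that leaves VERB.
Position 3: ADJ is ruled out by rule 2; that leaves VERB.
Position 4: ADJ is ruled out by rule 2; that leaves CONJ.
Position 5: ADJ is ruled out by rule 2; that leaves CONJ.
That leaves exactly one tagging: VERB ADV VERB CONJ CONJ VERB PREP ADV.
Check: rule 1 ✓; rule 2 ✓; rule 3 ✓.

VERB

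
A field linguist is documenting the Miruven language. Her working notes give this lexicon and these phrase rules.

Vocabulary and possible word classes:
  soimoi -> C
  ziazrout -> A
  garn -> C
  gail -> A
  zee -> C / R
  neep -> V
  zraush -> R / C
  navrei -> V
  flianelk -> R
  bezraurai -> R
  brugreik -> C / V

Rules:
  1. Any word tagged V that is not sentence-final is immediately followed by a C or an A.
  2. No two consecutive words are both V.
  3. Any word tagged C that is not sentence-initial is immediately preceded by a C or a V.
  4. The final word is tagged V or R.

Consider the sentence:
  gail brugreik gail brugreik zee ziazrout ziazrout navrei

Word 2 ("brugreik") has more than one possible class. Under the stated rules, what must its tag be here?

V

Candidates per position — 1:gail {A}; 2:brugreik {C,V}; 3:gail {A}; 4:brugreik {C,V}; 5:zee {C,R}; 6:ziazrout {A}; 7:ziazrout {A}; 8:navrei {V}.
Position 2: C is ruled out by rule 3; that leaves V.
Position 4: C is ruled out by rule 3; that leaves V.
Position 5: R is ruled out by rule 1; that leaves C.
So the tagging must be: A V A V C A A V.
Check: rule 1 ✓; rule 2 ✓; rule 3 ✓; rule 4 ✓.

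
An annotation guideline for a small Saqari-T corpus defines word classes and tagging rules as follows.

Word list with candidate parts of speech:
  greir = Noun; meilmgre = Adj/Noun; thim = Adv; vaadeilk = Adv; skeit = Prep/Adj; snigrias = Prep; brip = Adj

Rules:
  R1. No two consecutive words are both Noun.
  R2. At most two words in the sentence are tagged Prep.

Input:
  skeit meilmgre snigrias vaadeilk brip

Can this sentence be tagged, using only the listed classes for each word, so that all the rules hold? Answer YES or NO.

YES

Candidates per position — 1:skeit {Prep,Adj}; 2:meilmgre {Adj,Noun}; 3:snigrias {Prep}; 4:vaadeilk {Adv}; 5:brip {Adj}.
One satisfying assignment: Adj Adj Prep Adv Adj.
Rule-by-rule: rule 1 satisfied; rule 2 satisfied.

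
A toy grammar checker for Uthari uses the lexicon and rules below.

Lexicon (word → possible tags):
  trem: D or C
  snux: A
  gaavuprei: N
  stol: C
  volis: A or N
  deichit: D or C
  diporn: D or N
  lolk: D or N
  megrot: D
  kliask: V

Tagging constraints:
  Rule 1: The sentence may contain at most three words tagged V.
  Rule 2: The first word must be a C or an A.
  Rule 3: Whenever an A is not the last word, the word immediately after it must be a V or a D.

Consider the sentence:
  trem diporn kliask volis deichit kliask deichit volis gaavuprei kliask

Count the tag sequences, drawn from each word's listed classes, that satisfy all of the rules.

Candidates per position — 1:trem {D,C}; 2:diporn {D,N}; 3:kliask {V}; 4:volis {A,N}; 5:deichit {D,C}; 6:kliask {V}; 7:deichit {D,C}; 8:volis {A,N}; 9:gaavuprei {N}; 10:kliask {V}.
There are 64 candidate sequences in total.
Checking each against the rules leaves 12 sequences.
Count = 12.

12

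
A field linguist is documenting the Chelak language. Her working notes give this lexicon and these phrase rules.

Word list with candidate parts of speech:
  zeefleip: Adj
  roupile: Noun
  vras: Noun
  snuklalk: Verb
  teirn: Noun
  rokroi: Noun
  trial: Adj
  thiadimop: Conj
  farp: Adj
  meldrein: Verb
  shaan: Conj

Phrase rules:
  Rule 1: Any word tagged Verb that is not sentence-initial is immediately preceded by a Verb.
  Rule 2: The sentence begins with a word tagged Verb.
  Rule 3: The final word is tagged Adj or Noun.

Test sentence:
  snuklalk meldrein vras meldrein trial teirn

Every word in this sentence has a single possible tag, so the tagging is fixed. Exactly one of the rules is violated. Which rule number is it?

Fixed tagging: Verb Verb Noun Verb Adj Noun.
Applying the rules: R1 violated, R2 holds, R3 holds.
Only rule 1 fails.

1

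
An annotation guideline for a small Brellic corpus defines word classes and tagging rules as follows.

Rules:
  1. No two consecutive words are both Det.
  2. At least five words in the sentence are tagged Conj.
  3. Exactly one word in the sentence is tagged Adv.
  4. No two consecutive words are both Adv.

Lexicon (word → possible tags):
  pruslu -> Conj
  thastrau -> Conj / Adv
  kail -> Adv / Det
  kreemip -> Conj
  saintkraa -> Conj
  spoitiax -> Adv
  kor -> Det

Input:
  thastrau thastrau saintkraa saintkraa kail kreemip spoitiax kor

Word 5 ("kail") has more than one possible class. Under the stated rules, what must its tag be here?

Candidates per position — 1:thastrau {Conj,Adv}; 2:thastrau {Conj,Adv}; 3:saintkraa {Conj}; 4:saintkraa {Conj}; 5:kail {Adv,Det}; 6:kreemip {Conj}; 7:spoitiax {Adv}; 8:kor {Det}.
Word 1 cannot be Adv — rule 2 would then fail for every completion. It is Conj.
Word 2 cannot be Adv — rule 2 would then fail for every completion. It is Conj.
Word 5 cannot be Adv — rule 3 would then fail for every completion. It is Det.
The unique satisfying tagging is: Conj Conj Conj Conj Det Conj Adv Det.
Checking: rule 1 ok; rule 2 ok; rule 3 ok; rule 4 ok.

Det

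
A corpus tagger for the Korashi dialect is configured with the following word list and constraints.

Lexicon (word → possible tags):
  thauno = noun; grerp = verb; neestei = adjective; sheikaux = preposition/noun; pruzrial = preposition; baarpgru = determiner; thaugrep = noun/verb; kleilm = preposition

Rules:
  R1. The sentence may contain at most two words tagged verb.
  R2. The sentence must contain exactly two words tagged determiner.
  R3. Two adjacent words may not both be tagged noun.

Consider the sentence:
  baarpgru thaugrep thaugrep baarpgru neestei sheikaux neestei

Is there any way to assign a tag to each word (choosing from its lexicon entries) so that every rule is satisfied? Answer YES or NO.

YES

Candidates per position — 1:baarpgru {determiner}; 2:thaugrep {noun,verb}; 3:thaugrep {noun,verb}; 4:baarpgru {determiner}; 5:neestei {adjective}; 6:sheikaux {preposition,noun}; 7:neestei {adjective}.
One satisfying assignment: determiner noun verb determiner adjective noun adjective.
Checking: rule 1 satisfied; rule 2 satisfied; rule 3 satisfied.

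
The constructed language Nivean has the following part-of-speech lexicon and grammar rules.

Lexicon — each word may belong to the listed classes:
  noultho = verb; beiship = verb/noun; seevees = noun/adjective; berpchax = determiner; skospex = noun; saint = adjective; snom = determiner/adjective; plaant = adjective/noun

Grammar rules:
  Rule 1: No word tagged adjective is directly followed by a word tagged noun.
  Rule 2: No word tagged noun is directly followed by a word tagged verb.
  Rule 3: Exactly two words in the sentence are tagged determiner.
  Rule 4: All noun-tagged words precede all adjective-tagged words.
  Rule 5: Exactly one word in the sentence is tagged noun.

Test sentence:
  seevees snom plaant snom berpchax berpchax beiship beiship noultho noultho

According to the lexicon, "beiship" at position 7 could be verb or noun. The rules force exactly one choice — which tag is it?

Candidates per position — 1:seevees {noun,adjective}; 2:snom {determiner,adjective}; 3:plaant {adjective,noun}; 4:snom {determiner,adjective}; 5:berpchax {determiner}; 6:berpchax {determiner}; 7:beiship {verb,noun}; 8:beiship {verb,noun}; 9:noultho {verb}; 10:noultho {verb}.
Position 2: tagging it determiner would leave rule 3 unsatisfiable, so it must be adjective.
Position 3: tagging it noun would leave rule 1 unsatisfiable, so it must be adjective.
Position 4: tagging it determiner would leave rule 3 unsatisfiable, so it must be adjective.
Position 7: tagging it noun would leave rule 2 unsatisfiable, so it must be verb.
Position 8: tagging it noun would leave rule 2 unsatisfiable, so it must be verb.
Position 1: tagging it adjective would leave rule 5 unsatisfiable, so it must be noun.
So the tagging must be: noun adjective adjective adjective determiner determiner verb verb verb verb.
Checking: rule 1 ok; rule 2 ok; rule 3 ok; rule 4 ok; rule 5 ok.

verb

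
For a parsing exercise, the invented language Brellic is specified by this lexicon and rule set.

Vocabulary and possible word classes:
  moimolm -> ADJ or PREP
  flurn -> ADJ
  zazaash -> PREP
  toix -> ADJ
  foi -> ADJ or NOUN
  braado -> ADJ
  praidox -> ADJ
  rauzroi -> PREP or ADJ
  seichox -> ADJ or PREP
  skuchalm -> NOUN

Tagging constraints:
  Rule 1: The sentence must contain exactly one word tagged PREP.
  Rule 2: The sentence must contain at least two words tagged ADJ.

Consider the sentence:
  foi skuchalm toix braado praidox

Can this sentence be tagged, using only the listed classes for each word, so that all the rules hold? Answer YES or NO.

Candidates per position — 1:foi {ADJ,NOUN}; 2:skuchalm {NOUN}; 3:toix {ADJ}; 4:braado {ADJ}; 5:praidox {ADJ}.
Rule 1 cannot be satisfied by any choice of tags from the lexicon.
So there is no consistent tagging.

NO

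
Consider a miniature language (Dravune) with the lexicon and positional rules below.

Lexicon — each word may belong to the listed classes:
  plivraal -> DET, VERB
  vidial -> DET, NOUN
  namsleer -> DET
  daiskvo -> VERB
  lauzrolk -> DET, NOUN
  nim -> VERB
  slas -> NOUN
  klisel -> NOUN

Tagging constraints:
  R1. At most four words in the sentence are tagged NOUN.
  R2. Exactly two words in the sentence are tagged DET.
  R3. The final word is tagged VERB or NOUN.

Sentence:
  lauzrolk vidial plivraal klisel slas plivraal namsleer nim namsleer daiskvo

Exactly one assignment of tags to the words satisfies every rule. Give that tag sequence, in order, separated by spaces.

Candidates per position — 1:lauzrolk {DET,NOUN}; 2:vidial {DET,NOUN}; 3:plivraal {DET,VERB}; 4:klisel {NOUN}; 5:slas {NOUN}; 6:plivraal {DET,VERB}; 7:namsleer {DET}; 8:nim {VERB}; 9:namsleer {DET}; 10:daiskvo {VERB}.
Position 1: DET is ruled out by rule 2; that leaves NOUN.
Position 2: DET is ruled out by rule 2; that leaves NOUN.
Position 3: DET is ruled out by rule 2; that leaves VERB.
Position 6: DET is ruled out by rule 2; that leaves VERB.
The only consistent sequence is: NOUN NOUN VERB NOUN NOUN VERB DET VERB DET VERB.
Checking: rule 1 ✓; rule 2 ✓; rule 3 ✓.

NOUN NOUN VERB NOUN NOUN VERB DET VERB DET VERB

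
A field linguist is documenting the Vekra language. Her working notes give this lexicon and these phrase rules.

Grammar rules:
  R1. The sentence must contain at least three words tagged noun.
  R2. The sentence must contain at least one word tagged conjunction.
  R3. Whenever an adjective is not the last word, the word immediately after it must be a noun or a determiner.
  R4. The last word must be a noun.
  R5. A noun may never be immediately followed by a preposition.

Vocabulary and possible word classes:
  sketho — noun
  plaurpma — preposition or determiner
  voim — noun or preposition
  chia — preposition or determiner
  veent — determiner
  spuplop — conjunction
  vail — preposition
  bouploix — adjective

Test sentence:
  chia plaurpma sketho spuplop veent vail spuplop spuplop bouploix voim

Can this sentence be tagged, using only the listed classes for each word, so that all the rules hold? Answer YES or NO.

NO

Candidates per position — 1:chia {preposition,determiner}; 2:plaurpma {preposition,determiner}; 3:sketho {noun}; 4:spuplop {conjunction}; 5:veent {determiner}; 6:vail {preposition}; 7:spuplop {conjunction}; 8:spuplop {conjunction}; 9:bouploix {adjective}; 10:voim {noun,preposition}.
Rule 1 cannot be satisfied by any choice of tags from the lexicon.
So there is no consistent tagging.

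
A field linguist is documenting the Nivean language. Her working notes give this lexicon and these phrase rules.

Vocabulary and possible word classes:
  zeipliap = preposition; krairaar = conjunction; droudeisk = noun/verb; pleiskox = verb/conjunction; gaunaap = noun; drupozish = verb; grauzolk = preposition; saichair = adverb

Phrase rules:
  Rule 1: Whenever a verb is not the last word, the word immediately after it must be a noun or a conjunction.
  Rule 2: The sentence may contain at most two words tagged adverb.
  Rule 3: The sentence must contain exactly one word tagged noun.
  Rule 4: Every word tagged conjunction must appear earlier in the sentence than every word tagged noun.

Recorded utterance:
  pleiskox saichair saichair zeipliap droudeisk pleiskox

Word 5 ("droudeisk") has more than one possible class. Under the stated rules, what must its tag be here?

noun

Candidates per position — 1:pleiskox {verb,conjunction}; 2:saichair {adverb}; 3:saichair {adverb}; 4:zeipliap {preposition}; 5:droudeisk {noun,verb}; 6:pleiskox {verb,conjunction}.
Position 1: tagging it verb would leave rule 1 unsatisfiable, so it must be conjunction.
Position 5: tagging it verb would leave rule 3 unsatisfiable, so it must be noun.
Position 6: tagging it conjunction would leave rule 4 unsatisfiable, so it must be verb.
So the tagging must be: conjunction adverb adverb preposition noun verb.
Rule-by-rule: rule 1 satisfied; rule 2 satisfied; rule 3 satisfied; rule 4 satisfied.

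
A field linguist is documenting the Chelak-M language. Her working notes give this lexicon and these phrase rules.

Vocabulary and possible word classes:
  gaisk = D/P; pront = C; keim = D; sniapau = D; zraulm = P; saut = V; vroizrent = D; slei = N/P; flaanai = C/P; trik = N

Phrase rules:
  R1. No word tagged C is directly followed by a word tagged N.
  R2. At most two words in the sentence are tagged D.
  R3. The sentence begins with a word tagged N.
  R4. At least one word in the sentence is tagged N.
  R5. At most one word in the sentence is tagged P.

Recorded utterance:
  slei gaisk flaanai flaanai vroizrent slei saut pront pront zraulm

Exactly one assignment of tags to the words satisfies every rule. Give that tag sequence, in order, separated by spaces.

Candidates per position — 1:slei {N,P}; 2:gaisk {D,P}; 3:flaanai {C,P}; 4:flaanai {C,P}; 5:vroizrent {D}; 6:slei {N,P}; 7:saut {V}; 8:pront {C}; 9:pront {C}; 10:zraulm {P}.
Word 1 cannot be P — rule 3 would then fail for every completion. It is N.
Word 2 cannot be P — rule 5 would then fail for every completion. It is D.
Word 3 cannot be P — rule 5 would then fail for every completion. It is C.
Word 4 cannot be P — rule 5 would then fail for every completion. It is C.
Word 6 cannot be P — rule 5 would then fail for every completion. It is N.
The only consistent sequence is: N D C C D N V C C P.
Check: rule 1 ok; rule 2 ok; rule 3 ok; rule 4 ok; rule 5 ok.

N D C C D N V C C P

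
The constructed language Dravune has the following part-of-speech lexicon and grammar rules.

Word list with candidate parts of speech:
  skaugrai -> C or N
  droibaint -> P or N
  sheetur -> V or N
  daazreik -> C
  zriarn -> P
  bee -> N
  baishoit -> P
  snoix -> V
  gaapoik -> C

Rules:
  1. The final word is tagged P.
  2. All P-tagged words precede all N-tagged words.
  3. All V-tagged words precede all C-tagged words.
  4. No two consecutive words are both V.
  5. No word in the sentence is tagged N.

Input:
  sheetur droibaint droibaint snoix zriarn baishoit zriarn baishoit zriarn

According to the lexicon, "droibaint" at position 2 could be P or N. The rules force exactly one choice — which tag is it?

P

Candidates per position — 1:sheetur {V,N}; 2:droibaint {P,N}; 3:droibaint {P,N}; 4:snoix {V}; 5:zriarn {P}; 6:baishoit {P}; 7:zriarn {P}; 8:baishoit {P}; 9:zriarn {P}.
Word 1 cannot be N — rule 2 would then fail for every completion. It is V.
Word 2 cannot be N — rule 2 would then fail for every completion. It is P.
Word 3 cannot be N — rule 2 would then fail for every completion. It is P.
The only consistent sequence is: V P P V P P P P P.
Checking: rule 1 ✓; rule 2 ✓; rule 3 ✓; rule 4 ✓; rule 5 ✓.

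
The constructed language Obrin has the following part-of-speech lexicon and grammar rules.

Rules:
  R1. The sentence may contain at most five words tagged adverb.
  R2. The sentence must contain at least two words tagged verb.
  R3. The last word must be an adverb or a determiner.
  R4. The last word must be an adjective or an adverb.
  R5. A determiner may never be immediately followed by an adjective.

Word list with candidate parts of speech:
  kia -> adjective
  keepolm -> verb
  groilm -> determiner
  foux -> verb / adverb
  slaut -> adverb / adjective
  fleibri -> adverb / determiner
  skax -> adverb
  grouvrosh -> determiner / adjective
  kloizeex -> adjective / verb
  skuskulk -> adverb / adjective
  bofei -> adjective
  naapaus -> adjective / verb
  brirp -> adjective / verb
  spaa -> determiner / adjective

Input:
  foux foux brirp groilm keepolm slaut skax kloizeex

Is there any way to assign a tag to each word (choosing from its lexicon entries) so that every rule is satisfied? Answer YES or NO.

Candidates per position — 1:foux {verb,adverb}; 2:foux {verb,adverb}; 3:brirp {adjective,verb}; 4:groilm {determiner}; 5:keepolm {verb}; 6:slaut {adverb,adjective}; 7:skax {adverb}; 8:kloizeex {adjective,verb}.
Rule 3 cannot be satisfied by any choice of tags from the lexicon.
So there is no consistent tagging.

NO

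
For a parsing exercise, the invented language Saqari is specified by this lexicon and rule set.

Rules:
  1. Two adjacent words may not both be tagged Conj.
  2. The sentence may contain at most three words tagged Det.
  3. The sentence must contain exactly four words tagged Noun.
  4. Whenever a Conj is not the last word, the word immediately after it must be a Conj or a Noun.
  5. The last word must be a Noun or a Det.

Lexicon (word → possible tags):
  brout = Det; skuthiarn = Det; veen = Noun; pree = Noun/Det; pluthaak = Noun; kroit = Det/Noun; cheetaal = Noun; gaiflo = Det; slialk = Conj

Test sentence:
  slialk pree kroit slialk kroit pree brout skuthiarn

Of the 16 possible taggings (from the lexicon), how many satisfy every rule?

1

Candidates per position — 1:slialk {Conj}; 2:pree {Noun,Det}; 3:kroit {Det,Noun}; 4:slialk {Conj}; 5:kroit {Det,Noun}; 6:pree {Noun,Det}; 7:brout {Det}; 8:skuthiarn {Det}.
There are 16 candidate sequences in total.
The sequences that satisfy every rule: Conj Noun Noun Conj Noun Noun Det Det.
Count = 1.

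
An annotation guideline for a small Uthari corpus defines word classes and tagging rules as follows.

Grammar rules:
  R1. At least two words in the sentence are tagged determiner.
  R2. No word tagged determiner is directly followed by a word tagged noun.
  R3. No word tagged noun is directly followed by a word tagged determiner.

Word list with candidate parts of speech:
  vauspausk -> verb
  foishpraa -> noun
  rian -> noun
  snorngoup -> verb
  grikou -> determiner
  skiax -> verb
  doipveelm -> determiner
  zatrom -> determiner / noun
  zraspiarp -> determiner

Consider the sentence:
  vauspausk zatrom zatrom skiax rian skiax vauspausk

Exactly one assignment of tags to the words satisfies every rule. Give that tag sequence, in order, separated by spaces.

Candidates per position — 1:vauspausk {verb}; 2:zatrom {determiner,noun}; 3:zatrom {determiner,noun}; 4:skiax {verb}; 5:rian {noun}; 6:skiax {verb}; 7:vauspausk {verb}.
Position 2: noun is ruled out by rule 1; that leaves determiner.
Position 3: noun is ruled out by rule 1; that leaves determiner.
The only consistent sequence is: verb determiner determiner verb noun verb verb.
Checking: rule 1 ok; rule 2 ok; rule 3 ok.

verb determiner determiner verb noun verb verb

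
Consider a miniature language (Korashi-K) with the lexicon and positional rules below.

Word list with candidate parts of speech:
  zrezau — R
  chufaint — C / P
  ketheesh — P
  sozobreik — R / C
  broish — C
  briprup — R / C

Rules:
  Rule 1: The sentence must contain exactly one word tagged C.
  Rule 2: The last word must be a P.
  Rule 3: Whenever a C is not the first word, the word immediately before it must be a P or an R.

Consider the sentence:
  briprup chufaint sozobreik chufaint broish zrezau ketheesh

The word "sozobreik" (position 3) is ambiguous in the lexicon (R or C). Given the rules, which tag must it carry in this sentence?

R

Candidates per position — 1:briprup {R,C}; 2:chufaint {C,P}; 3:sozobreik {R,C}; 4:chufaint {C,P}; 5:broish {C}; 6:zrezau {R}; 7:ketheesh {P}.
Position 1: C is ruled out by rule 1; that leaves R.
Position 2: C is ruled out by rule 1; that leaves P.
Position 3: C is ruled out by rule 1; that leaves R.
Position 4: C is ruled out by rule 1; that leaves P.
So the tagging must be: R P R P C R P.
Verifying each rule — rule 1 ok; rule 2 ok; rule 3 ok.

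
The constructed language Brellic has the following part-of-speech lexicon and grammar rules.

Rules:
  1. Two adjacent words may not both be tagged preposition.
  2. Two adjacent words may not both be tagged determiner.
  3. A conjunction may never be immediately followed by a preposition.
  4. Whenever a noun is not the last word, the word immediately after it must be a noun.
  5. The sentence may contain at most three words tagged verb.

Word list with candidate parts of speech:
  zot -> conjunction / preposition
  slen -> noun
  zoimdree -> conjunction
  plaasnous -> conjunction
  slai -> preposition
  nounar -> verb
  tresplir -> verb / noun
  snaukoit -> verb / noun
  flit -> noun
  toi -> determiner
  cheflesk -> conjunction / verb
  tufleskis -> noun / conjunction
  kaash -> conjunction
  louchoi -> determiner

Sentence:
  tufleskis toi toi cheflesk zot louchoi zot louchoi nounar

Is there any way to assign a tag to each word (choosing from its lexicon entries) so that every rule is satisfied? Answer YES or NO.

Candidates per position — 1:tufleskis {noun,conjunction}; 2:toi {determiner}; 3:toi {determiner}; 4:cheflesk {conjunction,verb}; 5:zot {conjunction,preposition}; 6:louchoi {determiner}; 7:zot {conjunction,preposition}; 8:louchoi {determiner}; 9:nounar {verb}.
Rule 2 cannot be satisfied by any choice of tags from the lexicon.
So there is no consistent tagging.

NO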